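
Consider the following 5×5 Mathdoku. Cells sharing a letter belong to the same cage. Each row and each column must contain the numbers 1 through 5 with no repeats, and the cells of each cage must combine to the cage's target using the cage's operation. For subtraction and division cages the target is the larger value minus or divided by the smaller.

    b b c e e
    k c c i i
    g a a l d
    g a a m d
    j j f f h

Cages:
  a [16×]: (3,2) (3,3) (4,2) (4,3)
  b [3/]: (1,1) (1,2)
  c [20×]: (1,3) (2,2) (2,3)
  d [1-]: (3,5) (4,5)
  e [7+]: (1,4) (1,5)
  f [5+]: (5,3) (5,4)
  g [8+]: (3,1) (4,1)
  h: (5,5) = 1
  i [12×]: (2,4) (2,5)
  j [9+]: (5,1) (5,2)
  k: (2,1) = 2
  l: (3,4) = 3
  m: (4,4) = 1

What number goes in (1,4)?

K is a freebie, which forces (2,1) = 2.
Cage l is a single given cell, which forces (3,4) = 3.
Cage m is given; hence (4,4) = 1.
Cage h is a single given cell, so (5,5) = 1.
Column 4 now contains 3, so (2,4) = 4.
Cage i needs two cells with product 12, leaving (2,5) = 3.
Row 3 now contains 3, so (3,1) = 5.
Cage g's pair has sum 8, leaving (4,1) = 3.
Column 1 already has 5, which forces (5,1) = 4.
4 is placed in row 5, leaving (5,2) = 5.
The two cells of cage f must have sum 5, which forces (5,3) = 3.
Cage f's pair has sum 5, leaving (5,4) = 2.
Column 1 already has 3; hence (1,1) = 1.
Cage b's pair has quotient 3; hence (1,2) = 3.
Cage c has product 20, so (1,3) = 4.
Column 4 now contains 2, so (1,4) = 5.
Cage e's pair has sum 7, leaving (1,5) = 2.
Column 2 now contains 5, so (2,2) = 1.
Cage c has product 20; hence (2,3) = 5.
1 is placed in column 2; hence (3,2) = 2.
Row 3 now contains 2, so (3,3) = 1.
Cage d's pair has difference 1, leaving (3,5) = 4.
Column 2 already has 2, which forces (4,2) = 4.
Column 3 already has 4, leaving (4,3) = 2.
Cage d's pair has difference 1, which forces (4,5) = 5.
The full grid is 1 3 4 5 2 / 2 1 5 4 3 / 5 2 1 3 4 / 3 4 2 1 5 / 4 5 3 2 1.

5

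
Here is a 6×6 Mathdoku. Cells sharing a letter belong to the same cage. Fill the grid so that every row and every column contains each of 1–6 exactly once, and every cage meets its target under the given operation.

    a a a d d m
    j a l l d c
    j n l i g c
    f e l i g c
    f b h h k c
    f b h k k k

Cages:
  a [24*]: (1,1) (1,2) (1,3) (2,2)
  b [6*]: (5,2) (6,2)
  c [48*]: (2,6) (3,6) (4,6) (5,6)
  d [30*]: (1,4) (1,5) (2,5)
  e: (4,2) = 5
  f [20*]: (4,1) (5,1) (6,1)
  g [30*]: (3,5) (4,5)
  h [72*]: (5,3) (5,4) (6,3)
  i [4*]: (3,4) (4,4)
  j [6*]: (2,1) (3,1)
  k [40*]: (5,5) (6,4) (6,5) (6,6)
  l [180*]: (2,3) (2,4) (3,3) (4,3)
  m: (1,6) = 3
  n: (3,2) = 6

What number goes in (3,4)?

4

Cage m is given; hence (1,6) = 3.
Cage n is given, leaving (3,2) = 6.
Row 3 already has 6, so (3,5) = 5.
E is a freebie, so (4,2) = 5.
5 is placed in column 5, which forces (4,5) = 6.
The 3 cells of cage d must have product 30; hence (1,4) = 5.
The 3 cells of cage d must have product 30, so (1,5) = 2.
Cage d needs product 30; hence (2,5) = 3.
The 4 cells of cage a must have product 24; hence (1,2) = 4.
Cage a needs product 24, which forces (2,2) = 1.
Cage l has product 180, so (2,3) = 5.
3 is placed in row 2, so (2,4) = 6.
Cage k has product 40; hence (6,4) = 2.
The 4 cells of cage k must have product 40, leaving (6,6) = 5.
6 is placed in row 2, so (2,1) = 2.
Row 2 already has 2, leaving (2,6) = 4.
Cage j needs two cells with product 6; hence (3,1) = 3.
Row 3 already has 3, which forces (3,3) = 2.
2 is placed in row 3, so (3,6) = 1.
Column 3 already has 2; hence (4,3) = 3.
Column 6 already has 1, leaving (4,6) = 2.
Cage f needs product 20, which forces (5,1) = 5.
The two cells of cage b must have product 6, which forces (5,2) = 2.
The 4 cells of cage c must have product 48, which forces (5,6) = 6.
Row 6 now contains 2, which forces (6,2) = 3.
1 is placed in row 3; hence (3,4) = 4.
Cage i's pair has product 4, which forces (4,4) = 1.
Row 5 already has 6, which forces (5,3) = 4.
The 3 cells of cage h must have product 72; hence (5,4) = 3.
Row 5 now contains 4, so (5,5) = 1.
Cage h has product 72, which forces (6,3) = 6.
Column 5 already has 1, so (6,5) = 4.
The 4 cells of cage a must have product 24, which forces (1,1) = 6.
6 is placed in column 3, so (1,3) = 1.
1 is placed in row 4; hence (4,1) = 4.
Row 6 already has 4, which forces (6,1) = 1.
The full grid is 6 4 1 5 2 3 / 2 1 5 6 3 4 / 3 6 2 4 5 1 / 4 5 3 1 6 2 / 5 2 4 3 1 6 / 1 3 6 2 4 5.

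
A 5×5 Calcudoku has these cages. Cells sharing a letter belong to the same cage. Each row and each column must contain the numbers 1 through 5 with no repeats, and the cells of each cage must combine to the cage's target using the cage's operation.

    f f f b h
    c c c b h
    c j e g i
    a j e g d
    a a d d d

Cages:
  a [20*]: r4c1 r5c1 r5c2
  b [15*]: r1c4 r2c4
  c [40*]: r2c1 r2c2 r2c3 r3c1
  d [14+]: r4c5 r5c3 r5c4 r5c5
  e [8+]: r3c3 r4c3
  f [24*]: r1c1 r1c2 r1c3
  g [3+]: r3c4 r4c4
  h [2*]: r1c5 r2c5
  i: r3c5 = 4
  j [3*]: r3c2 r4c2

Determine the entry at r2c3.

I is a freebie, leaving r3c5 = 4.
The only place for 1 in row 1 is r1c5.
Column 5 now contains 1, so r2c5 = 2.
The 4 cells of cage c must have product 40; hence r3c1 = 2.
2 is placed in row 3; hence r3c4 = 1.
1 is placed in column 4; hence r4c4 = 2.
1 is placed in row 3, which forces r3c2 = 3.
Row 3 now contains 3, so r3c3 = 5.
Cage j needs two cells with product 3, which forces r4c2 = 1.
Column 3 now contains 5; hence r4c3 = 3.
Row 4 now contains 3, so r4c5 = 5.
Column 5 already has 5, which forces r5c5 = 3.
Cage f needs product 24, leaving r1c1 = 3.
Row 1 already has 3; hence r1c4 = 5.
Column 4 now contains 5, which forces r2c4 = 3.
5 is placed in row 4; hence r4c1 = 4.
Cage a has product 20; hence r5c1 = 1.
Cage a needs product 20, which forces r5c2 = 5.
Row 5 already has 1, so r5c3 = 2.
Column 4 now contains 5, which forces r5c4 = 4.
The 3 cells of cage f must have product 24; hence r1c2 = 2.
2 is placed in column 3, which forces r1c3 = 4.
Column 1 already has 1, leaving r2c1 = 5.
5 is placed in column 2, which forces r2c2 = 4.
Cage c needs product 40, leaving r2c3 = 1.
Completed grid: 3 2 4 5 1 / 5 4 1 3 2 / 2 3 5 1 4 / 4 1 3 2 5 / 1 5 2 4 3.

1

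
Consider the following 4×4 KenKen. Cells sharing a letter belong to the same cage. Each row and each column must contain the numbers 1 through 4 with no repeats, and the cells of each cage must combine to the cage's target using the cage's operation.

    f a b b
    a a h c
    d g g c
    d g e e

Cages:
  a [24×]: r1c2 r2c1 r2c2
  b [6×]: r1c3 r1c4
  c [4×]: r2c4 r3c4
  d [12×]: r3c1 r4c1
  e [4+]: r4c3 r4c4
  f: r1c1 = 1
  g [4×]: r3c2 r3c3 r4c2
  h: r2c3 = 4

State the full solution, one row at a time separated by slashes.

Cage f is given, which forces r1c1 = 1.
Cage h is a single given cell, which forces r2c3 = 4.
Row 2 now contains 4, leaving r2c4 = 1.
Column 4 now contains 1, leaving r3c4 = 4.
Column 4 now contains 1, so r4c4 = 3.
The 3 cells of cage a must have product 24, which forces r1c2 = 4.
Cage b's pair has product 6; hence r1c3 = 3.
Column 4 now contains 3, leaving r1c4 = 2.
Row 3 already has 4; hence r3c1 = 3.
Row 3 already has 4, so r3c2 = 1.
Cage g needs product 4, which forces r3c3 = 2.
Row 4 already has 3, which forces r4c1 = 4.
Cage g has product 4, so r4c2 = 2.
Row 4 already has 3, which forces r4c3 = 1.
3 is placed in column 1, which forces r2c1 = 2.
Column 2 now contains 2, leaving r2c2 = 3.

1 4 3 2 / 2 3 4 1 / 3 1 2 4 / 4 2 1 3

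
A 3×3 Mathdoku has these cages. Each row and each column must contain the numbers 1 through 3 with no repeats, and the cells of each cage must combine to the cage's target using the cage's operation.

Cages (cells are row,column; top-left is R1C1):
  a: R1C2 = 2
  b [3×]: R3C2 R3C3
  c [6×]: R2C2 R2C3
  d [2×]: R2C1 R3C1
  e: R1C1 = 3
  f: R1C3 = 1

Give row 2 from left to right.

1 3 2

E is a freebie; hence R1C1 = 3.
Cage a is given, which forces R1C2 = 2.
Cage f is given; hence R1C3 = 1.
Column 2 already has 2, so R2C2 = 3.
Row 2 now contains 3, leaving R2C3 = 2.
Column 2 now contains 3; hence R3C2 = 1.
Column 3 already has 1, which forces R3C3 = 3.
Row 2 already has 2, so R2C1 = 1.
Row 3 already has 1; hence R3C1 = 2.
Completed grid: 3 2 1 / 1 3 2 / 2 1 3.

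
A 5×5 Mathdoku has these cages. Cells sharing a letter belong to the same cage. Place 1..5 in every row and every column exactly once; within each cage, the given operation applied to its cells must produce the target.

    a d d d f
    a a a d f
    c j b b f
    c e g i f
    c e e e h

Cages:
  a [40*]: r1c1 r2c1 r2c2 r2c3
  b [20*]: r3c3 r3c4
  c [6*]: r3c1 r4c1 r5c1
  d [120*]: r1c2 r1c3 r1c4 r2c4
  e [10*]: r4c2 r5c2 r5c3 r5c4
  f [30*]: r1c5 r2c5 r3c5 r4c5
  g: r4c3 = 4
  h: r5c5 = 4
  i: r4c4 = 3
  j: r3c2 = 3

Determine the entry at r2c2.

2

Cage j is given, so r3c2 = 3.
The 4 cells of cage e must have product 10, which forces r4c2 = 1.
Cage g is given; hence r4c3 = 4.
Cage i is a single given cell; hence r4c4 = 3.
Cage h is a single given cell, leaving r5c5 = 4.
Cage d has product 120; hence r1c3 = 3.
The 3 cells of cage c must have product 6, so r3c1 = 1.
Column 3 now contains 4, so r3c3 = 5.
The two cells of cage b must have product 20, which forces r3c4 = 4.
5 is placed in row 3; hence r3c5 = 2.
Row 4 already has 3, leaving r4c1 = 2.
Column 5 already has 2, which forces r4c5 = 5.
The 3 cells of cage c must have product 6, which forces r5c1 = 3.
The 4 cells of cage d must have product 120; hence r1c2 = 4.
5 is placed in column 5, so r1c5 = 1.
Cage a has product 40; hence r2c2 = 2.
Cage a has product 40, so r2c3 = 1.
Row 2 already has 2; hence r2c4 = 5.
Cage f has product 30, leaving r2c5 = 3.
Column 2 already has 2, so r5c2 = 5.
1 is placed in column 3, leaving r5c3 = 2.
Row 5 already has 2; hence r5c4 = 1.
Row 1 already has 4, so r1c1 = 5.
Column 4 now contains 5, which forces r1c4 = 2.
Row 2 already has 5, leaving r2c1 = 4.
Completed grid: 5 4 3 2 1 / 4 2 1 5 3 / 1 3 5 4 2 / 2 1 4 3 5 / 3 5 2 1 4.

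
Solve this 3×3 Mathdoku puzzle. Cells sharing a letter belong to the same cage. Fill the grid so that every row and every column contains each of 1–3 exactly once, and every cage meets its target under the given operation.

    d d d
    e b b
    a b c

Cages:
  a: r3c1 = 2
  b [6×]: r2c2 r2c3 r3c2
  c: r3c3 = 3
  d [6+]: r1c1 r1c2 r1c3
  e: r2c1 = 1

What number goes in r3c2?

1

Cage e is given, leaving r2c1 = 1.
A is a freebie, so r3c1 = 2.
Cage c is a single given cell, leaving r3c3 = 3.
2 is placed in column 1; hence r1c1 = 3.
The 3 cells of cage b must have product 6; hence r2c2 = 3.
3 is placed in column 3, so r2c3 = 2.
Row 3 now contains 3, so r3c2 = 1.
Column 2 already has 1, leaving r1c2 = 2.
Column 3 now contains 2, which forces r1c3 = 1.
Completed grid: 3 2 1 / 1 3 2 / 2 1 3.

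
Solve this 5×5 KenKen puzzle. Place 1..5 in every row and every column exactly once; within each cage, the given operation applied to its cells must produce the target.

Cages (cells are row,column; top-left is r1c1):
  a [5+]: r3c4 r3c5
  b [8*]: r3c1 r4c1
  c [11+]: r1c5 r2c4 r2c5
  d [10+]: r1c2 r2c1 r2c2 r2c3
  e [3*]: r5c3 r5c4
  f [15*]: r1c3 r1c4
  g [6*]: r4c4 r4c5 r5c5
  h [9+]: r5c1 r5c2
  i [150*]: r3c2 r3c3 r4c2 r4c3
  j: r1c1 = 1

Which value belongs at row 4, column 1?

J is a freebie, which forces r1c1 = 1.
In row 4, 4 can only go at r4c1, so r4c1 = 4.
4 is placed in column 1; hence r3c1 = 2.
4 is placed in column 1, leaving r5c1 = 5.
Cage h's pair has sum 9; hence r5c2 = 4.
Cage d needs sum 10, so r1c2 = 2.
Column 1 already has 5, which forces r2c1 = 3.
Cage d needs sum 10, leaving r2c2 = 1.
Cage d has sum 10, so r2c3 = 4.
Column 2 now contains 2, so r4c2 = 5.
5 is placed in row 4, so r4c3 = 2.
Cage c has sum 11, so r1c5 = 4.
5 is placed in column 2, so r3c2 = 3.
Cage i has product 150, so r3c3 = 5.
4 is placed in column 5; hence r3c5 = 1.
Column 5 already has 1, so r4c5 = 3.
The 3 cells of cage g must have product 6, which forces r5c5 = 2.
5 is placed in column 3; hence r1c3 = 3.
The two cells of cage f must have product 15; hence r1c4 = 5.
The 3 cells of cage c must have sum 11, so r2c4 = 2.
2 is placed in column 5, so r2c5 = 5.
Row 3 now contains 1, so r3c4 = 4.
Row 4 now contains 3, so r4c4 = 1.
3 is placed in column 3, leaving r5c3 = 1.
1 is placed in column 4, which forces r5c4 = 3.
Completed grid: 1 2 3 5 4 / 3 1 4 2 5 / 2 3 5 4 1 / 4 5 2 1 3 / 5 4 1 3 2.

4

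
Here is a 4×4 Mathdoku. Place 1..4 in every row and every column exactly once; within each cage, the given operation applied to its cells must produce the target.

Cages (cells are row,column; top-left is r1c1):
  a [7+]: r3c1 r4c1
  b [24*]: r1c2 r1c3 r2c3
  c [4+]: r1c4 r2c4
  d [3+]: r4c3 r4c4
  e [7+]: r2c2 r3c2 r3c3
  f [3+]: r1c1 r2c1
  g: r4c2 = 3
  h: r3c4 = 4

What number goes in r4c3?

1

Cage h is a single given cell; hence r3c4 = 4.
Cage g is given, which forces r4c2 = 3.
Cage e needs sum 7; hence r2c2 = 4.
4 is placed in row 3, leaving r3c1 = 3.
3 is placed in row 4, which forces r4c1 = 4.
4 is placed in column 2, which forces r1c2 = 2.
The 3 cells of cage b must have product 24, which forces r1c3 = 4.
Cage b has product 24; hence r2c3 = 3.
Row 2 already has 3; hence r2c4 = 1.
Column 2 already has 2, so r3c2 = 1.
Row 3 now contains 1, which forces r3c3 = 2.
Column 3 now contains 2, so r4c3 = 1.
Column 4 now contains 1, which forces r4c4 = 2.
Row 1 now contains 2; hence r1c1 = 1.
Column 4 now contains 1, which forces r1c4 = 3.
Row 2 now contains 1, which forces r2c1 = 2.
Completed grid: 1 2 4 3 / 2 4 3 1 / 3 1 2 4 / 4 3 1 2.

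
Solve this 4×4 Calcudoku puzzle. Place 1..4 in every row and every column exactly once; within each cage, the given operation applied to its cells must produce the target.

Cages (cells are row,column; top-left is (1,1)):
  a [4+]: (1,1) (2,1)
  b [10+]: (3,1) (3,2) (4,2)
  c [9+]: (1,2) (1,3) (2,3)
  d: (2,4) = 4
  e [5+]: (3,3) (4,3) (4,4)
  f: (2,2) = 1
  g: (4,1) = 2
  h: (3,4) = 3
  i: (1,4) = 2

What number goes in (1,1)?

1

I is a freebie, so (1,4) = 2.
F is a freebie, which forces (2,2) = 1.
Cage d is a single given cell; hence (2,4) = 4.
H is a freebie, so (3,4) = 3.
Cage g is a single given cell, so (4,1) = 2.
Column 4 already has 2, so (4,4) = 1.
Cage a needs two cells with sum 4, so (1,1) = 1.
1 is placed in row 2, so (2,1) = 3.
Cage c has sum 9; hence (2,3) = 2.
3 is placed in row 3, so (3,1) = 4.
Cage b needs sum 10, so (3,2) = 2.
Cage e has sum 5, which forces (3,3) = 1.
Cage b has sum 10, which forces (4,2) = 4.
1 is placed in row 4, which forces (4,3) = 3.
4 is placed in column 2, so (1,2) = 3.
Column 3 already has 3, which forces (1,3) = 4.
Filled in: 1 3 4 2 / 3 1 2 4 / 4 2 1 3 / 2 4 3 1.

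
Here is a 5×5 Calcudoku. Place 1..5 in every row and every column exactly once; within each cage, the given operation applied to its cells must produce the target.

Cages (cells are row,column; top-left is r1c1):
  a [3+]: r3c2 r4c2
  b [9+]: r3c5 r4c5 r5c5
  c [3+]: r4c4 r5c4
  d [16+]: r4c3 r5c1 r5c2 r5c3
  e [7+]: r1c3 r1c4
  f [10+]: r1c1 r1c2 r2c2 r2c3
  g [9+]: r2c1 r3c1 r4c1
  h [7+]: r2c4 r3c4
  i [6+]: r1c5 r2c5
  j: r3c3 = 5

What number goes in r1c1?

1

J is a freebie, leaving r3c3 = 5.
Column 3 now contains 5, leaving r4c3 = 4.
Cage d has sum 16, which forces r5c3 = 3.
Column 3 now contains 3, so r1c3 = 2.
Cage e needs two cells with sum 7, leaving r1c4 = 5.
2 is placed in column 3, leaving r2c3 = 1.
The only place for 3 in column 2 is r1c2.
Column 2 needs a 4, and only r5c2 is open for it.
4 is placed in row 5, so r5c1 = 5.
Row 3 needs a 1, and only r3c2 is open for it.
Column 2 now contains 1, leaving r4c2 = 2.
Row 4 now contains 2, leaving r4c4 = 1.
Column 4 already has 1, so r5c4 = 2.
2 is placed in row 5, leaving r5c5 = 1.
The 4 cells of cage f must have sum 10, leaving r1c1 = 1.
Column 5 already has 1; hence r1c5 = 4.
Column 2 now contains 2, so r2c2 = 5.
Cage i needs two cells with sum 6, so r2c5 = 2.
The 3 cells of cage b must have sum 9, so r3c5 = 3.
Row 4 now contains 2; hence r4c1 = 3.
Cage b has sum 9; hence r4c5 = 5.
Row 2 now contains 2; hence r2c1 = 4.
The two cells of cage h must have sum 7, which forces r2c4 = 3.
Cage g needs sum 9; hence r3c1 = 2.
3 is placed in row 3, so r3c4 = 4.
The full grid is 1 3 2 5 4 / 4 5 1 3 2 / 2 1 5 4 3 / 3 2 4 1 5 / 5 4 3 2 1.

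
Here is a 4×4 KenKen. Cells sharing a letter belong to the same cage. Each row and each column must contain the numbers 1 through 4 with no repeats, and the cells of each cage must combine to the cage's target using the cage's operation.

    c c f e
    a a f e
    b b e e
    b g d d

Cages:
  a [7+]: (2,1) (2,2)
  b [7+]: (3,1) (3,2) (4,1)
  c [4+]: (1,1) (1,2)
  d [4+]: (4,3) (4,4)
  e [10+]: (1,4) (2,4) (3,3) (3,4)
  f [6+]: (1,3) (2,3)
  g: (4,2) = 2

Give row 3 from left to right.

2 1 3 4

G is a freebie, leaving (4,2) = 2.
In row 2, 1 can only go at (2,4), so (2,4) = 1.
Cage d needs two cells with sum 4, leaving (4,3) = 1.
Column 4 now contains 1, leaving (4,4) = 3.
Cage b needs sum 7; hence (3,1) = 2.
Cage b needs sum 7, leaving (3,2) = 1.
Cage e has sum 10, leaving (3,3) = 3.
Row 3 already has 2, which forces (3,4) = 4.
3 is placed in row 4; hence (4,1) = 4.
Cage c needs two cells with sum 4, leaving (1,1) = 1.
1 is placed in column 2, which forces (1,2) = 3.
Column 4 already has 4, leaving (1,4) = 2.
Column 1 now contains 4, leaving (2,1) = 3.
Cage a needs two cells with sum 7, leaving (2,2) = 4.
4 is placed in row 2; hence (2,3) = 2.
Row 1 now contains 2, which forces (1,3) = 4.
The full grid is 1 3 4 2 / 3 4 2 1 / 2 1 3 4 / 4 2 1 3.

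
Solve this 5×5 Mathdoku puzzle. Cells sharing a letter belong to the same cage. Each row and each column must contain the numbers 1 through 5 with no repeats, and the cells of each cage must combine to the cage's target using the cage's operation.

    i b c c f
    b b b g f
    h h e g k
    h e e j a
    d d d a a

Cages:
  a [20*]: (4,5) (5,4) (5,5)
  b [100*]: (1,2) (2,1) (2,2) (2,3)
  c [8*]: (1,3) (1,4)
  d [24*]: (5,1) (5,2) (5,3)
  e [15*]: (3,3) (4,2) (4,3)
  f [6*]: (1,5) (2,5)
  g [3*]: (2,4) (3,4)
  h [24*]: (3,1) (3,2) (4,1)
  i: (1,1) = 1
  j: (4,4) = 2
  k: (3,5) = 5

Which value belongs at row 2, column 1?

I is a freebie; hence (1,1) = 1.
Cage b has product 100; hence (1,2) = 5.
Cage k is a single given cell; hence (3,5) = 5.
Cage j is given, which forces (4,4) = 2.
Cage c's pair has product 8, so (1,3) = 2.
Column 4 already has 2, leaving (1,4) = 4.
Row 1 already has 2, leaving (1,5) = 3.
3 is placed in column 5, which forces (2,5) = 2.
Cage e needs product 15, which forces (4,3) = 5.
Cage a needs product 20, leaving (5,4) = 5.
Cage b needs product 100; hence (2,1) = 5.
The only place for 3 in row 2 is (2,4).
Column 4 now contains 3, leaving (3,4) = 1.
Row 3 already has 1, so (3,3) = 3.
Cage e has product 15, which forces (4,2) = 1.
Row 4 now contains 1, so (4,5) = 4.
3 is placed in column 3, leaving (5,3) = 4.
4 is placed in column 5, so (5,5) = 1.
1 is placed in column 2, so (2,2) = 4.
Column 3 already has 4, so (2,3) = 1.
Column 2 now contains 4, which forces (3,2) = 2.
Row 4 already has 4; hence (4,1) = 3.
3 is placed in column 1; hence (5,1) = 2.
2 is placed in column 2, so (5,2) = 3.
2 is placed in row 3, so (3,1) = 4.
The full grid is 1 5 2 4 3 / 5 4 1 3 2 / 4 2 3 1 5 / 3 1 5 2 4 / 2 3 4 5 1.

5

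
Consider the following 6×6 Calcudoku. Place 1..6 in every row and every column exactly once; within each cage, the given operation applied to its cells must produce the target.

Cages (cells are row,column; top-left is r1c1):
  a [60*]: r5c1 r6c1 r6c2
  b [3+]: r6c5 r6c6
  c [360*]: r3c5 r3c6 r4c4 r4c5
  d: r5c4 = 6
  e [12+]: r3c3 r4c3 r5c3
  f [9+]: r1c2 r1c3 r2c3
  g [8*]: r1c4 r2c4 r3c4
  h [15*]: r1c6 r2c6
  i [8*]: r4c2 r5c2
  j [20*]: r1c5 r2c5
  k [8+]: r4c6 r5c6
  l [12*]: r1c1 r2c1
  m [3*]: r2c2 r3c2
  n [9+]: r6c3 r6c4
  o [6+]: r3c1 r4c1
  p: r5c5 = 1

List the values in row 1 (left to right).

2 6 1 4 5 3

Cage d is a single given cell, leaving r5c4 = 6.
P is a freebie, which forces r5c5 = 1.
Column 5 already has 1, so r6c5 = 2.
2 is placed in row 6, which forces r6c6 = 1.
The only place for 2 in column 6 is r5c6.
The two cells of cage i must have product 8; hence r4c2 = 2.
Cage k's pair has sum 8, leaving r4c6 = 6.
2 is placed in row 5, so r5c2 = 4.
The 4 cells of cage c must have product 360, which forces r3c5 = 6.
Cage a needs product 60, leaving r6c1 = 4.
Cage n needs two cells with sum 9; hence r6c3 = 6.
Cage n needs two cells with sum 9, so r6c4 = 3.
Cage a needs product 60; hence r5c1 = 3.
3 is placed in row 5; hence r5c3 = 5.
Row 6 already has 3, so r6c2 = 5.
In row 2, 6 can only go at r2c1, so r2c1 = 6.
6 is placed in column 1, leaving r1c1 = 2.
The 3 cells of cage f must have sum 9; hence r2c3 = 2.
The 3 cells of cage g must have product 8, leaving r3c4 = 2.
The only place for 6 in row 1 is r1c2.
Cage f has sum 9, so r1c3 = 1.
1 is placed in row 1, leaving r1c4 = 4.
Row 1 now contains 4, so r1c5 = 5.
Row 1 already has 5, leaving r1c6 = 3.
Column 4 now contains 4, leaving r2c4 = 1.
5 is placed in column 5, so r2c5 = 4.
Column 6 now contains 3, so r2c6 = 5.
5 is placed in column 6, leaving r3c6 = 4.
Column 4 now contains 4, so r4c4 = 5.
4 is placed in column 5; hence r4c5 = 3.
Row 2 now contains 1, which forces r2c2 = 3.
The two cells of cage o must have sum 6, which forces r3c1 = 5.
Cage m needs two cells with product 3, which forces r3c2 = 1.
Row 3 now contains 4; hence r3c3 = 3.
Row 4 already has 5, leaving r4c1 = 1.
3 is placed in row 4, leaving r4c3 = 4.
The full grid is 2 6 1 4 5 3 / 6 3 2 1 4 5 / 5 1 3 2 6 4 / 1 2 4 5 3 6 / 3 4 5 6 1 2 / 4 5 6 3 2 1.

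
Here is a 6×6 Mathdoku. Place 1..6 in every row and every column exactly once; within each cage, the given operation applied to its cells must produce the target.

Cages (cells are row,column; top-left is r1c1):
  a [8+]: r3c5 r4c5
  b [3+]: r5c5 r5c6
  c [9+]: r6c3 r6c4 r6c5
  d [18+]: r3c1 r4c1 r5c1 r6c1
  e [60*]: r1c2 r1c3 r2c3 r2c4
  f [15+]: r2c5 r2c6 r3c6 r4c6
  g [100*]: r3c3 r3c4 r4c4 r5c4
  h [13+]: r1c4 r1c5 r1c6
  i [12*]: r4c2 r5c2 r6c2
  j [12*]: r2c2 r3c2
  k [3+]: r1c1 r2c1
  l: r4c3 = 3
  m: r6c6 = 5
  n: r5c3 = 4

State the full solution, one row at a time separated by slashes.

The 4 cells of cage g must have product 100; hence r3c3 = 5.
L is a freebie, so r4c3 = 3.
N is a freebie, so r5c3 = 4.
Cage m is given, which forces r6c6 = 5.
Column 2 needs a 5, and only r1c2 is open for it.
In row 2, 5 can only go at r2c5, so r2c5 = 5.
In row 2, 4 can only go at r2c2, so r2c2 = 4.
The two cells of cage j must have product 12, leaving r3c2 = 3.
Cage f has sum 15, which forces r2c6 = 3.
Row 3 needs a 2, and only r3c5 is open for it.
Column 5 now contains 2; hence r4c5 = 6.
Row 4 now contains 6, which forces r4c6 = 1.
Column 5 now contains 2, which forces r5c5 = 1.
The two cells of cage b must have sum 3, leaving r5c6 = 2.
The 4 cells of cage g must have product 100; hence r3c4 = 1.
Column 6 now contains 1, which forces r3c6 = 6.
1 is placed in row 4, which forces r4c2 = 2.
Cage g has product 100; hence r4c4 = 4.
Row 5 now contains 2; hence r5c2 = 6.
1 is placed in row 5; hence r5c4 = 5.
Cage i needs product 12, so r6c2 = 1.
The 3 cells of cage c must have sum 9, so r6c3 = 2.
Column 4 now contains 4, leaving r6c4 = 3.
Row 6 already has 3; hence r6c5 = 4.
3 is placed in column 4, which forces r1c4 = 6.
Column 5 now contains 4, which forces r1c5 = 3.
6 is placed in column 6; hence r1c6 = 4.
Cage e has product 60, which forces r2c4 = 2.
Row 3 now contains 6, which forces r3c1 = 4.
4 is placed in row 4, so r4c1 = 5.
Row 5 already has 5, which forces r5c1 = 3.
Row 6 already has 4, which forces r6c1 = 6.
Cage k's pair has sum 3, which forces r1c1 = 2.
6 is placed in row 1; hence r1c3 = 1.
2 is placed in row 2, leaving r2c1 = 1.
The 4 cells of cage e must have product 60, which forces r2c3 = 6.

2 5 1 6 3 4 / 1 4 6 2 5 3 / 4 3 5 1 2 6 / 5 2 3 4 6 1 / 3 6 4 5 1 2 / 6 1 2 3 4 5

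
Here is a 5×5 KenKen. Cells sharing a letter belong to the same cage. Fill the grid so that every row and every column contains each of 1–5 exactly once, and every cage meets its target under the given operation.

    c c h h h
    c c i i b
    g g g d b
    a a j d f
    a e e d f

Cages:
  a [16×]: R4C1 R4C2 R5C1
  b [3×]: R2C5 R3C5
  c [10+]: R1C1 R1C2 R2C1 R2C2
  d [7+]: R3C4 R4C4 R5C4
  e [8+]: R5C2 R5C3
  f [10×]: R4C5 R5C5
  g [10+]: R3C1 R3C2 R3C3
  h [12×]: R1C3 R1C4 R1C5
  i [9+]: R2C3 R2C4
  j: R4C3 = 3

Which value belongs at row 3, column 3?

Cage j is given, so R4C3 = 3.
3 is placed in column 3, leaving R5C3 = 5.
5 is placed in row 5, which forces R5C5 = 2.
Column 3 now contains 5, which forces R2C3 = 4.
The two cells of cage i must have sum 9; hence R2C4 = 5.
Cage a needs product 16, leaving R4C1 = 1.
The 3 cells of cage a must have product 16, which forces R4C2 = 4.
4 is placed in row 4, leaving R4C4 = 2.
Column 5 now contains 2; hence R4C5 = 5.
Row 5 already has 2; hence R5C1 = 4.
5 is placed in row 5, leaving R5C2 = 3.
Row 5 now contains 4, so R5C4 = 1.
Cage c has sum 10, leaving R1C1 = 5.
The 4 cells of cage c must have sum 10, leaving R1C2 = 2.
Column 3 already has 4, which forces R1C3 = 1.
The 4 cells of cage c must have sum 10; hence R2C1 = 2.
The 4 cells of cage c must have sum 10; hence R2C2 = 1.
Row 2 now contains 1; hence R2C5 = 3.
The 3 cells of cage g must have sum 10, leaving R3C1 = 3.
Cage g needs sum 10, so R3C2 = 5.
Cage g has sum 10, so R3C3 = 2.
1 is placed in column 4, which forces R3C4 = 4.
Column 5 now contains 3, leaving R3C5 = 1.
Column 4 already has 4, leaving R1C4 = 3.
Column 5 now contains 3, leaving R1C5 = 4.
Completed grid: 5 2 1 3 4 / 2 1 4 5 3 / 3 5 2 4 1 / 1 4 3 2 5 / 4 3 5 1 2.

2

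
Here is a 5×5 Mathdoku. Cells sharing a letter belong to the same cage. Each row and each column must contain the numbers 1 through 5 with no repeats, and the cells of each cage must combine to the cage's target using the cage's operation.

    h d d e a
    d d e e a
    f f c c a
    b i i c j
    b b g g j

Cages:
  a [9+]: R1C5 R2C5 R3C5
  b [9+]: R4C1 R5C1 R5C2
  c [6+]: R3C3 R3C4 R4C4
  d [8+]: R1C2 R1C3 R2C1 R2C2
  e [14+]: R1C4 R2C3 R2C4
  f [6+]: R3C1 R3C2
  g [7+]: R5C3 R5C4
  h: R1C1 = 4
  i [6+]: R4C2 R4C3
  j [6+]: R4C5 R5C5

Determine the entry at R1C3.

2

Cage h is given, which forces R1C1 = 4.
Cage e has sum 14, which forces R1C4 = 5.
Cage e has sum 14, leaving R2C3 = 5.
Cage e has sum 14, so R2C4 = 4.
The two cells of cage g must have sum 7, so R5C3 = 4.
The two cells of cage g must have sum 7, so R5C4 = 3.
The 3 cells of cage c must have sum 6, so R3C3 = 3.
Row 4 needs a 3, and only R4C1 is open for it.
In row 5, 2 can only go at R5C5, so R5C5 = 2.
Cage a has sum 9; hence R3C5 = 5.
The two cells of cage j must have sum 6, leaving R4C5 = 4.
Cage f needs two cells with sum 6; hence R3C1 = 2.
Cage f needs two cells with sum 6; hence R3C2 = 4.
Row 3 now contains 2, so R3C4 = 1.
Row 4 already has 4; hence R4C2 = 5.
The two cells of cage i must have sum 6, leaving R4C3 = 1.
Column 4 now contains 1, which forces R4C4 = 2.
Column 2 now contains 5; hence R5C2 = 1.
Cage d needs sum 8, so R1C2 = 3.
Column 3 now contains 1; hence R1C3 = 2.
Row 1 now contains 3, which forces R1C5 = 1.
2 is placed in column 1, which forces R2C1 = 1.
Cage d has sum 8, leaving R2C2 = 2.
1 is placed in column 5, so R2C5 = 3.
Row 5 already has 1, which forces R5C1 = 5.
The full grid is 4 3 2 5 1 / 1 2 5 4 3 / 2 4 3 1 5 / 3 5 1 2 4 / 5 1 4 3 2.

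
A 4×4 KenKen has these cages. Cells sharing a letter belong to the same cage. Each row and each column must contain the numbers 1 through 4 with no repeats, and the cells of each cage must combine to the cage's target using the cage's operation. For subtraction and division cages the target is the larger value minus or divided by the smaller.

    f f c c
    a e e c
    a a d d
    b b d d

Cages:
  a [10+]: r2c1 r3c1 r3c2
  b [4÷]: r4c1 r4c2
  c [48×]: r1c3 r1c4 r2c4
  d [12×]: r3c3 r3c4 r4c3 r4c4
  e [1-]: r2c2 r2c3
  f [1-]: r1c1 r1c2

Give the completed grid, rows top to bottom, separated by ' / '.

Cage c has product 48, so r1c3 = 4.
The 3 cells of cage c must have product 48, leaving r1c4 = 3.
Cage c has product 48, leaving r2c4 = 4.
4 is placed in row 2; hence r2c1 = 3.
Cage a needs sum 10; hence r3c1 = 4.
The 3 cells of cage a must have sum 10, leaving r3c2 = 3.
Row 3 already has 3, so r3c3 = 2.
2 is placed in row 3; hence r3c4 = 1.
Column 1 now contains 4, leaving r4c1 = 1.
1 is placed in row 4, so r4c2 = 4.
Column 3 already has 2, so r4c3 = 3.
1 is placed in column 4, so r4c4 = 2.
1 is placed in column 1; hence r1c1 = 2.
Cage f's pair has difference 1, which forces r1c2 = 1.
The two cells of cage e must have difference 1; hence r2c2 = 2.
Column 3 already has 2, so r2c3 = 1.

2 1 4 3 / 3 2 1 4 / 4 3 2 1 / 1 4 3 2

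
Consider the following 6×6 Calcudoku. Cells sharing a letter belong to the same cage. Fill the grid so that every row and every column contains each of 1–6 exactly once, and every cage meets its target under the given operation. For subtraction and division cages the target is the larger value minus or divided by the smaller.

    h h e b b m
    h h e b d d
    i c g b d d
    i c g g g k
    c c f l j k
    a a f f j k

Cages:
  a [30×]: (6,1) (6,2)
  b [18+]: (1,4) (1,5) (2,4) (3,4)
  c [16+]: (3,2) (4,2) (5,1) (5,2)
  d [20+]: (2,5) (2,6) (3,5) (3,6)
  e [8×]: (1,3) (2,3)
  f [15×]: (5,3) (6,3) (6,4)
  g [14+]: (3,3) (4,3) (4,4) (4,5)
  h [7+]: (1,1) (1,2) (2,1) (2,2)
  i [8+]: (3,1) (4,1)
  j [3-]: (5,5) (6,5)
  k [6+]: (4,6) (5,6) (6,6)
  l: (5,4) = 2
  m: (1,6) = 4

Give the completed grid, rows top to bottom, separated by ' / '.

1 3 2 6 5 4 / 2 1 4 3 6 5 / 5 2 1 4 3 6 / 3 4 6 5 2 1 / 4 6 5 2 1 3 / 6 5 3 1 4 2

M is a freebie, leaving (1,6) = 4.
L is a freebie, which forces (5,4) = 2.
Row 1 already has 4, which forces (1,3) = 2.
The two cells of cage e must have product 8, so (2,3) = 4.
In row 6, 4 can only go at (6,5), so (6,5) = 4.
The two cells of cage j must have difference 3; hence (5,5) = 1.
Row 5 already has 1; hence (5,6) = 3.
Row 5 already has 3; hence (5,3) = 5.
In row 6, 2 can only go at (6,6), so (6,6) = 2.
2 is placed in column 6, which forces (4,6) = 1.
In column 1, 4 can only go at (5,1), so (5,1) = 4.
Row 5 now contains 4, which forces (5,2) = 6.
6 is placed in column 2, leaving (6,2) = 5.
Row 6 already has 5, leaving (6,1) = 6.
In row 3, 2 can only go at (3,2), so (3,2) = 2.
Cage h has sum 7, so (1,1) = 1.
Cage h needs sum 7; hence (1,2) = 3.
Cage h needs sum 7, so (2,1) = 2.
Column 2 already has 2; hence (2,2) = 1.
Column 2 already has 2; hence (4,2) = 4.
The 4 cells of cage g must have sum 14, so (4,3) = 6.
Cage g needs sum 14, so (4,5) = 2.
In row 2, 5 can only go at (2,6), so (2,6) = 5.
Cage d needs sum 20, leaving (2,5) = 6.
Cage d needs sum 20, so (3,5) = 3.
Column 6 now contains 5, which forces (3,6) = 6.
Cage b needs sum 18, so (1,4) = 6.
6 is placed in column 5, leaving (1,5) = 5.
Row 2 already has 6, leaving (2,4) = 3.
3 is placed in row 3, so (3,1) = 5.
3 is placed in row 3; hence (3,3) = 1.
Cage b needs sum 18, leaving (3,4) = 4.
Cage i needs two cells with sum 8; hence (4,1) = 3.
The 4 cells of cage g must have sum 14, so (4,4) = 5.
1 is placed in column 3, which forces (6,3) = 3.
Column 4 already has 3, which forces (6,4) = 1.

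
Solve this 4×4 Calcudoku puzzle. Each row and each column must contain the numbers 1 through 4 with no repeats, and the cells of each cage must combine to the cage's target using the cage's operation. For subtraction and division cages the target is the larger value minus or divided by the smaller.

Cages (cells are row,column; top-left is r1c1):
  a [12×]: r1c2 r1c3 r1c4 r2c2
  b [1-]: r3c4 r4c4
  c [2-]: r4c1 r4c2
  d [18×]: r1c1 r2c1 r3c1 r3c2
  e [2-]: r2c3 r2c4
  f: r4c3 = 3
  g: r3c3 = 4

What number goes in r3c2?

Cage d has product 18, which forces r3c2 = 3.
G is a freebie; hence r3c3 = 4.
F is a freebie; hence r4c3 = 3.
The 4 cells of cage a must have product 12, which forces r1c4 = 3.
3 is placed in column 4, leaving r2c4 = 4.
Cage d has product 18; hence r2c1 = 3.
Cage e's pair has difference 2; hence r2c3 = 2.
The 4 cells of cage a must have product 12; hence r1c2 = 4.
Column 3 now contains 2, leaving r1c3 = 1.
Row 2 now contains 2, which forces r2c2 = 1.
Column 2 already has 4, so r4c2 = 2.
2 is placed in row 4, leaving r4c4 = 1.
Row 1 now contains 1, leaving r1c1 = 2.
Cage d has product 18, so r3c1 = 1.
Column 4 now contains 1, so r3c4 = 2.
2 is placed in row 4, which forces r4c1 = 4.
The full grid is 2 4 1 3 / 3 1 2 4 / 1 3 4 2 / 4 2 3 1.

3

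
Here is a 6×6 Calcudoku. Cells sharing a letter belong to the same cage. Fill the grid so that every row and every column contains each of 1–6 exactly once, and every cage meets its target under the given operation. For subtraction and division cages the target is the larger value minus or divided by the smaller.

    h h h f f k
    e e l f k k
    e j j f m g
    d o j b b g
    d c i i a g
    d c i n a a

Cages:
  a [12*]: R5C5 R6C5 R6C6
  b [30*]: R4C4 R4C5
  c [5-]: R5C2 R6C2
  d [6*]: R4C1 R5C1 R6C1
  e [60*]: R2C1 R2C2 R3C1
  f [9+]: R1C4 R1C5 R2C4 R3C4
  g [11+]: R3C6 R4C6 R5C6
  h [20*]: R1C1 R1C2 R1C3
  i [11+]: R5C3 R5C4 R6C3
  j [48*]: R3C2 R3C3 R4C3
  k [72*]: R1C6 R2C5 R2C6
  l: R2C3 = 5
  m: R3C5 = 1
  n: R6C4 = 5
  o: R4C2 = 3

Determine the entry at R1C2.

L is a freebie, which forces R2C3 = 5.
Cage m is a single given cell; hence R3C5 = 1.
Cage o is a single given cell, which forces R4C2 = 3.
N is a freebie; hence R6C4 = 5.
Cage e has product 60; hence R3C1 = 5.
Column 4 now contains 5, which forces R4C4 = 6.
Cage b needs two cells with product 30, leaving R4C5 = 5.
Cage h needs product 20, which forces R1C2 = 5.
The only place for 6 in row 1 is R1C6.
Cage g needs sum 11; hence R5C6 = 5.
Row 1 needs a 3, and only R1C5 is open for it.
Cage a has product 12; hence R6C6 = 1.
Cage c needs two cells with difference 5; hence R5C2 = 1.
1 is placed in row 6, leaving R6C2 = 6.
Row 6 now contains 6, which forces R6C5 = 2.
Cage d has product 6; hence R4C1 = 1.
The 3 cells of cage d must have product 6; hence R5C1 = 2.
Row 5 now contains 2, which forces R5C4 = 4.
2 is placed in column 5, leaving R5C5 = 6.
Row 6 now contains 2; hence R6C1 = 3.
Row 6 now contains 3, leaving R6C3 = 4.
1 is placed in column 1, so R1C1 = 4.
4 is placed in column 3, so R1C3 = 1.
Row 1 now contains 1, which forces R1C4 = 2.
Column 1 already has 3, leaving R2C1 = 6.
Cage e needs product 60, which forces R2C2 = 2.
Column 5 already has 6, so R2C5 = 4.
Cage k has product 72, which forces R2C6 = 3.
The 3 cells of cage j must have product 48, which forces R3C2 = 4.
The 3 cells of cage j must have product 48; hence R3C3 = 6.
2 is placed in column 4, so R3C4 = 3.
Row 3 already has 4, which forces R3C6 = 2.
4 is placed in column 3; hence R4C3 = 2.
Column 6 now contains 2, leaving R4C6 = 4.
Row 5 already has 6, which forces R5C3 = 3.
Row 2 now contains 3, which forces R2C4 = 1.
Filled in: 4 5 1 2 3 6 / 6 2 5 1 4 3 / 5 4 6 3 1 2 / 1 3 2 6 5 4 / 2 1 3 4 6 5 / 3 6 4 5 2 1.

5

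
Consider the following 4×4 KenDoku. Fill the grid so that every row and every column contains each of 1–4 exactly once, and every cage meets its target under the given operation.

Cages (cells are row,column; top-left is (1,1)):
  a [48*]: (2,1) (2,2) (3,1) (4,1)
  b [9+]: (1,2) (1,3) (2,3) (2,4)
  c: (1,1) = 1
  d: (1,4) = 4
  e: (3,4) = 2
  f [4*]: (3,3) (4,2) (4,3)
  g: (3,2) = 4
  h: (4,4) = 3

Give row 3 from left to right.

3 4 1 2

Cage c is a single given cell; hence (1,1) = 1.
Cage d is a single given cell, leaving (1,4) = 4.
G is a freebie; hence (3,2) = 4.
Cage e is given, so (3,4) = 2.
Cage h is a single given cell, which forces (4,4) = 3.
The 4 cells of cage b must have sum 9, so (1,2) = 3.
Cage b has sum 9, so (1,3) = 2.
Cage a has product 48, which forces (2,1) = 4.
4 is placed in column 2, so (2,2) = 2.
Cage b needs sum 9; hence (2,3) = 3.
Column 4 now contains 3, which forces (2,4) = 1.
Row 3 already has 2; hence (3,1) = 3.
Row 3 already has 2, so (3,3) = 1.
Cage a has product 48, which forces (4,1) = 2.
Cage f needs product 4; hence (4,2) = 1.
Cage f needs product 4, so (4,3) = 4.
Completed grid: 1 3 2 4 / 4 2 3 1 / 3 4 1 2 / 2 1 4 3.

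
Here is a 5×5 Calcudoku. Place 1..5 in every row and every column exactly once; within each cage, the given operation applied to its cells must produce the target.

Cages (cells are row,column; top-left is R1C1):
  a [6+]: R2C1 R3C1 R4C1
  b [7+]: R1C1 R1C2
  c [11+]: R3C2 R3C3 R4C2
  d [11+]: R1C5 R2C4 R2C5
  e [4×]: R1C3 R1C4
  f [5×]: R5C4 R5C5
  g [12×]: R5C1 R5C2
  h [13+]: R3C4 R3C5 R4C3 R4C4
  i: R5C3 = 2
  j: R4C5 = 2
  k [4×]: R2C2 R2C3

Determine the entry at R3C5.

4

Cage j is given, which forces R4C5 = 2.
I is a freebie, leaving R5C3 = 2.
The only place for 5 in column 1 is R1C1.
Cage b needs two cells with sum 7, leaving R1C2 = 2.
The only place for 3 in row 1 is R1C5.
Cage d has sum 11, which forces R2C4 = 3.
Column 5 now contains 3, so R2C5 = 5.
5 is placed in column 5; hence R5C5 = 1.
Column 5 now contains 1, leaving R3C5 = 4.
Cage h needs sum 13, so R4C3 = 3.
Row 5 already has 1; hence R5C4 = 5.
Cage a has sum 6, so R2C1 = 2.
The 3 cells of cage a must have sum 6; hence R3C1 = 3.
The 3 cells of cage c must have sum 11, which forces R3C2 = 1.
Column 3 already has 3, which forces R3C3 = 5.
Cage h needs sum 13, leaving R3C4 = 2.
Row 4 already has 3, which forces R4C1 = 1.
Cage c has sum 11, which forces R4C2 = 5.
Cage h needs sum 13, so R4C4 = 4.
Column 1 already has 3; hence R5C1 = 4.
Row 5 now contains 4, leaving R5C2 = 3.
Cage e's pair has product 4; hence R1C3 = 4.
Column 4 now contains 4, so R1C4 = 1.
1 is placed in column 2, which forces R2C2 = 4.
Cage k needs two cells with product 4, which forces R2C3 = 1.
Filled in: 5 2 4 1 3 / 2 4 1 3 5 / 3 1 5 2 4 / 1 5 3 4 2 / 4 3 2 5 1.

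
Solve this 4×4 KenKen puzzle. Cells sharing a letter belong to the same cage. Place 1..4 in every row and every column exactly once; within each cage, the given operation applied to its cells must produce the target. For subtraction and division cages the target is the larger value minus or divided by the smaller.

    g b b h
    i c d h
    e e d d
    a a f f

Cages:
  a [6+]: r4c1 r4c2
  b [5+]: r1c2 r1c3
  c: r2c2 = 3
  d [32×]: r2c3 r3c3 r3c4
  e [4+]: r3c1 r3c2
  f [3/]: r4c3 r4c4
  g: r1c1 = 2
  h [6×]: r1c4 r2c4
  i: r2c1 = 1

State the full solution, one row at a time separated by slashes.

2 4 1 3 / 1 3 4 2 / 3 1 2 4 / 4 2 3 1

G is a freebie, leaving r1c1 = 2.
2 is placed in row 1, so r1c4 = 3.
Cage i is a single given cell, so r2c1 = 1.
C is a freebie, which forces r2c2 = 3.
Cage d has product 32, which forces r2c3 = 4.
Column 4 already has 3, leaving r2c4 = 2.
Column 1 now contains 1, so r3c1 = 3.
Column 2 now contains 3, leaving r3c2 = 1.
Cage d has product 32, so r3c3 = 2.
The 3 cells of cage d must have product 32, which forces r3c4 = 4.
Column 1 now contains 2, which forces r4c1 = 4.
Row 4 now contains 4, so r4c2 = 2.
Column 4 already has 3, so r4c4 = 1.
1 is placed in column 2; hence r1c2 = 4.
Column 3 now contains 4; hence r1c3 = 1.
Row 4 now contains 1, so r4c3 = 3.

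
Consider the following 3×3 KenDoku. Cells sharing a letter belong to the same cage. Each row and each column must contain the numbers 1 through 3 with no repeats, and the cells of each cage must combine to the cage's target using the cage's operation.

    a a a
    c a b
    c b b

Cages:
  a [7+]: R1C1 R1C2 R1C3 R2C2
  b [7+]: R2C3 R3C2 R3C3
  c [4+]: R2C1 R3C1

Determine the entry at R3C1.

Cage a needs sum 7; hence R2C2 = 1.
Row 2 already has 1, leaving R2C1 = 3.
3 is placed in row 2; hence R2C3 = 2.
Cage c's pair has sum 4, leaving R3C1 = 1.
Row 3 now contains 1, leaving R3C3 = 3.
1 is placed in column 1, so R1C1 = 2.
Cage a has sum 7, so R1C2 = 3.
Column 3 now contains 3, so R1C3 = 1.
Row 3 now contains 3, so R3C2 = 2.
The full grid is 2 3 1 / 3 1 2 / 1 2 3.

1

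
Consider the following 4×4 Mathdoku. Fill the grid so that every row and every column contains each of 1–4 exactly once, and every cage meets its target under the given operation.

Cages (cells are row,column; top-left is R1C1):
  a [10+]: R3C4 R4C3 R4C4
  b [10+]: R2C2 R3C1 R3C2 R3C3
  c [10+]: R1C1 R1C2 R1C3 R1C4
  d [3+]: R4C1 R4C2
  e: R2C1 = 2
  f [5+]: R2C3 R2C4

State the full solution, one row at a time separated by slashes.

3 4 1 2 / 2 3 4 1 / 4 1 2 3 / 1 2 3 4

Cage e is given; hence R2C1 = 2.
Column 1 now contains 2; hence R4C1 = 1.
Row 4 now contains 1, which forces R4C2 = 2.
Row 4 now contains 2; hence R4C4 = 4.
Cage f's pair has sum 5; hence R2C3 = 4.
The two cells of cage f must have sum 5, which forces R2C4 = 1.
The 4 cells of cage b must have sum 10, so R3C3 = 2.
4 is placed in column 4, which forces R3C4 = 3.
4 is placed in row 4, leaving R4C3 = 3.
3 is placed in column 3; hence R1C3 = 1.
Column 4 now contains 3, leaving R1C4 = 2.
1 is placed in row 2, so R2C2 = 3.
Row 3 now contains 3; hence R3C1 = 4.
Cage b needs sum 10; hence R3C2 = 1.
Column 1 now contains 4, so R1C1 = 3.
3 is placed in column 2, so R1C2 = 4.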